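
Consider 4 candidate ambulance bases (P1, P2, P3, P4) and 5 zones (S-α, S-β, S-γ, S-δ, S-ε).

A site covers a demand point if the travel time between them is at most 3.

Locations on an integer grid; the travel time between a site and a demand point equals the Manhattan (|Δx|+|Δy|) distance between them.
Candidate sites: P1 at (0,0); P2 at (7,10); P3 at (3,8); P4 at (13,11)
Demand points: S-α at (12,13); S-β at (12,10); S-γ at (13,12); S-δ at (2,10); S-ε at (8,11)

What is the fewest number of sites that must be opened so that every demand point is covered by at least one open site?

3

Coverage sets (demand points within 3 of each site):
  P1: {}
  P2: {S-ε}
  P3: {S-δ}
  P4: {S-α, S-β, S-γ}
No 2 sites suffice: every size-2 union leaves at least one demand point uncovered.
But {P2, P3, P4} covers everything, so the minimum is 3.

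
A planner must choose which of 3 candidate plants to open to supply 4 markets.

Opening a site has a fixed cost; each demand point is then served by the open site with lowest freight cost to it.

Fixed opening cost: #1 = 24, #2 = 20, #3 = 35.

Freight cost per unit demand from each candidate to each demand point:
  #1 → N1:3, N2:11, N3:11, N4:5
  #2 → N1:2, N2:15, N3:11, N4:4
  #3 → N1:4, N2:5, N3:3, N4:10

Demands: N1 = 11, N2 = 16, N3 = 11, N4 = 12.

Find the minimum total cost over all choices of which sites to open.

238

Open {#2, #3}: assign each demand point to its cheapest open site.
  N1→#2 11×2=22, N2→#3 16×5=80, N3→#3 11×3=33, N4→#2 12×4=48
  freight cost 183, fixed 55 → total 238.
Compare {#1, #2, #3}: freight cost 183 + fixed 79 = 262.
Compare {#1, #3}: freight cost 206 + fixed 59 = 265.
Compare {#3}: freight cost 277 + fixed 35 = 312.
All other subsets cost ≥ 262. Minimum total cost: 238.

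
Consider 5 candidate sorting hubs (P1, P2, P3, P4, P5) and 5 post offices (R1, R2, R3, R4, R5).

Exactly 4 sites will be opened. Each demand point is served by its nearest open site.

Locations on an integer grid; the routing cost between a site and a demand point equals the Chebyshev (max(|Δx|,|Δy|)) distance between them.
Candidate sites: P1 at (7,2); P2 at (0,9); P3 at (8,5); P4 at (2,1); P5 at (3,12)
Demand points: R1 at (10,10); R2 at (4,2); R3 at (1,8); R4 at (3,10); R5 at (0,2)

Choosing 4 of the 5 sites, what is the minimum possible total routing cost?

Open {P2, P3, P4, P5}.
  R1→P3 5, R2→P4 2, R3→P2 1, R4→P5 2, R5→P4 2  ⇒ total 12.
Compare {P1, P2, P3, P4}: total 13.
Compare {P1, P2, P4, P5}: total 14.
No size-4 selection does better; minimum is 12.

12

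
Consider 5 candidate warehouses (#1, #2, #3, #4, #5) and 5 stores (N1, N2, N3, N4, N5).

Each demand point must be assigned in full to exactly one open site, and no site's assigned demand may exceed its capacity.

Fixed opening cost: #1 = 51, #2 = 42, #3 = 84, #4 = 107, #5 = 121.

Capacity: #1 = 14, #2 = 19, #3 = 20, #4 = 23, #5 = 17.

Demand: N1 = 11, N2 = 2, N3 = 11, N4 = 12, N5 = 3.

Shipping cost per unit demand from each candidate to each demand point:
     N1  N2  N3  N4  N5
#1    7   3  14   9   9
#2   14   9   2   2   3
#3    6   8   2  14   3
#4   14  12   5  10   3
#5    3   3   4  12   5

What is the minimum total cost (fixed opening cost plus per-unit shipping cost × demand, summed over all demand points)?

Open {#1, #2, #3}; cheapest assignment that respects the capacities:
  #1 (cap 14, load 13): N1, N2 — cost 11×7 + 2×3 = 83
  #2 (cap 19, load 15): N4, N5 — cost 12×2 + 3×3 = 33
  #3 (cap 20, load 11): N3 — cost 11×2 = 22
  Shipping 138, fixed 177 → total 315.
  Any other capacity-feasible assignment to {#1, #2, #3} ships for at least 138.
Compare {#2, #3, #5}: its best feasible assignment gives total 341.
Compare {#1, #2, #4}: its best feasible assignment gives total 371.
Every other set of open sites that can feasibly serve all demand totals ≥ 341 even under its best assignment. Minimum: 315.

315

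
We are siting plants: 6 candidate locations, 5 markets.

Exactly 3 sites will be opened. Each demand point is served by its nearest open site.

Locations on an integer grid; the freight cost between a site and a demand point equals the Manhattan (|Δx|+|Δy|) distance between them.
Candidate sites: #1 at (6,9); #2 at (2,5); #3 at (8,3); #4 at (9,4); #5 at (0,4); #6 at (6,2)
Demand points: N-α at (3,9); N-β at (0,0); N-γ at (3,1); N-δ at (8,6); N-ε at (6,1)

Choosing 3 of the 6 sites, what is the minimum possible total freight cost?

Open {#1, #5, #6}.
  N-α→#1 3, N-β→#5 4, N-γ→#6 4, N-δ→#1 5, N-ε→#6 1  ⇒ total 17.
Compare {#1, #3, #6}: total 19.
Compare {#1, #4, #6}: total 19.
No size-3 selection does better; minimum is 17.

17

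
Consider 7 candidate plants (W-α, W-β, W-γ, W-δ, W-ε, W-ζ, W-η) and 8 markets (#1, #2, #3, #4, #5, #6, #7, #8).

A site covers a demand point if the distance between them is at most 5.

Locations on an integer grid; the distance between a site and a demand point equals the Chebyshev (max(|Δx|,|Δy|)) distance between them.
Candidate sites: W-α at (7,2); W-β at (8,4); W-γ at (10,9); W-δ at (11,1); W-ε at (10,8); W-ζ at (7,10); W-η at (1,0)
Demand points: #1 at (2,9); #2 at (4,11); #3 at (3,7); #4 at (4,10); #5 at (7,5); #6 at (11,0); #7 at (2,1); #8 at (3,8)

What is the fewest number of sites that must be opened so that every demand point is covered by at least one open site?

Coverage sets (demand points within 5 of each site):
  W-α: {#3, #5, #6, #7}
  W-β: {#3, #5, #6, #8}
  W-γ: {#5}
  W-δ: {#5, #6}
  W-ε: {#5}
  W-ζ: {#1, #2, #3, #4, #5, #8}
  W-η: {#7}
No single site covers all 8 demand points.
But {W-α, W-ζ} covers everything, so the minimum is 2.

2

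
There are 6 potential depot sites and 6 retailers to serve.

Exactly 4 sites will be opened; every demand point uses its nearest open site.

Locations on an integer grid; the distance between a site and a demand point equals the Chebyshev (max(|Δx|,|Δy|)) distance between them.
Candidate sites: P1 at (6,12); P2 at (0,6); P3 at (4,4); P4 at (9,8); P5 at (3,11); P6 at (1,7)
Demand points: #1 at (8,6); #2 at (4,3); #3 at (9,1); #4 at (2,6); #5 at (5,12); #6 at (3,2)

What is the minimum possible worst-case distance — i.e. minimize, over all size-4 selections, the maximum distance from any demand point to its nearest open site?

5

Open {P1, P2, P3, P4}.
  Farthest demand point is #3 at distance 5 (to P3); all others are ≤ 5.
With {P1, P2, P3, P5} the worst case is 5.
With {P1, P2, P3, P6} the worst case is 5.
No size-4 selection achieves below 5.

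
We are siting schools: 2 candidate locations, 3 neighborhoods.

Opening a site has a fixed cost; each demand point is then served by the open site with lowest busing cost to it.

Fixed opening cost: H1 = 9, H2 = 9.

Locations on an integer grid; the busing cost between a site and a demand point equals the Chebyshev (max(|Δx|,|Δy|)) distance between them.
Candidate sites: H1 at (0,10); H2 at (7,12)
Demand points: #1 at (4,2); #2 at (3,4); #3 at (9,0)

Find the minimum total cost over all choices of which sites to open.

Open {H1}: assign each demand point to its cheapest open site.
  #1→H1 8, #2→H1 6, #3→H1 10
  busing cost 24, fixed 9 → total 33.
Compare {H2}: busing cost 30 + fixed 9 = 39.
Compare {H1, H2}: busing cost 24 + fixed 18 = 42.

33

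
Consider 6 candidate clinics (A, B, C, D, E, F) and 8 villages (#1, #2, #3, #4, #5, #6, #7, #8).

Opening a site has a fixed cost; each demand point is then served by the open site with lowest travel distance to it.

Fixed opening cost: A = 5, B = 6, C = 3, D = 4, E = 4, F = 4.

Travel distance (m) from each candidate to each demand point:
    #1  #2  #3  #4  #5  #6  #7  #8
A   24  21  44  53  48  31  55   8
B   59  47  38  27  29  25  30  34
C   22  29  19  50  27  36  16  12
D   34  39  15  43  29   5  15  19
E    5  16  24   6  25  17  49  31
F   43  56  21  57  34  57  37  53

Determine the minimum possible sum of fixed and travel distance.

Open {A, D, E}: assign each demand point to its cheapest open site.
  #1→E 5, #2→E 16, #3→D 15, #4→E 6, #5→E 25, #6→D 5, #7→D 15, #8→A 8
  travel distance 95, fixed 13 → total 108.
Compare {C, D, E}: travel distance 99 + fixed 11 = 110.
Compare {A, C, D, E}: travel distance 95 + fixed 16 = 111.
Compare {A, D, E, F}: travel distance 95 + fixed 17 = 112.
All other subsets cost ≥ 110. Minimum total cost: 108.

108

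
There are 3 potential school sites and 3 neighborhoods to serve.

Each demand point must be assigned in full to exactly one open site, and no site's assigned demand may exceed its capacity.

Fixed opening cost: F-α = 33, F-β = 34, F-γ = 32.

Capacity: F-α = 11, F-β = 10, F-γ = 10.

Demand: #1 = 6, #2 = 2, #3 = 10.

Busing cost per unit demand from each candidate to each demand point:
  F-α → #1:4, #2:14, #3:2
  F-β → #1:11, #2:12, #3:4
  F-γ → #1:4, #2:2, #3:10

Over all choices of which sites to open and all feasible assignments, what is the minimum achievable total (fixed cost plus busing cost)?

113

Open {F-α, F-γ}; cheapest assignment that respects the capacities:
  F-α (cap 11, load 10): #3 — cost 10×2 = 20
  F-γ (cap 10, load 8): #1, #2 — cost 6×4 + 2×2 = 28
  Shipping 48, fixed 65 → total 113.
  Any other capacity-feasible assignment to {F-α, F-γ} ships for at least 48.
Compare {F-β, F-γ}: its best feasible assignment gives total 134.
Compare {F-α, F-β, F-γ}: its best feasible assignment gives total 147.
Every other set of open sites that can feasibly serve all demand totals ≥ 134 even under its best assignment. Minimum: 113.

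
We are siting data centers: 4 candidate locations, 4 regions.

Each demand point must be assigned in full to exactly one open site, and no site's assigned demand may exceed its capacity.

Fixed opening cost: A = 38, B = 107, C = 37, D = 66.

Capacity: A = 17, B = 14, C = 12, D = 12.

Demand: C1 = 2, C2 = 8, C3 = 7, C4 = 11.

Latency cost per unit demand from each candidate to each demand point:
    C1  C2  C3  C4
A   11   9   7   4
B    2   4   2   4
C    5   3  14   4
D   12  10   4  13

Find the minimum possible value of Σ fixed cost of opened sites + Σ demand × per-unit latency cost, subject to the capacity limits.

247

Open {A, C, D}; cheapest assignment that respects the capacities:
  A (cap 17, load 11): C4 — cost 11×4 = 44
  C (cap 12, load 10): C1, C2 — cost 2×5 + 8×3 = 34
  D (cap 12, load 7): C3 — cost 7×4 = 28
  Shipping 106, fixed 141 → total 247.
  Any other capacity-feasible assignment to {A, C, D} ships for at least 106.
Compare {A, C}: its best feasible assignment gives total 262.
Compare {A, B, C}: its best feasible assignment gives total 268.
Every other set of open sites that can feasibly serve all demand totals ≥ 262 even under its best assignment. Minimum: 247.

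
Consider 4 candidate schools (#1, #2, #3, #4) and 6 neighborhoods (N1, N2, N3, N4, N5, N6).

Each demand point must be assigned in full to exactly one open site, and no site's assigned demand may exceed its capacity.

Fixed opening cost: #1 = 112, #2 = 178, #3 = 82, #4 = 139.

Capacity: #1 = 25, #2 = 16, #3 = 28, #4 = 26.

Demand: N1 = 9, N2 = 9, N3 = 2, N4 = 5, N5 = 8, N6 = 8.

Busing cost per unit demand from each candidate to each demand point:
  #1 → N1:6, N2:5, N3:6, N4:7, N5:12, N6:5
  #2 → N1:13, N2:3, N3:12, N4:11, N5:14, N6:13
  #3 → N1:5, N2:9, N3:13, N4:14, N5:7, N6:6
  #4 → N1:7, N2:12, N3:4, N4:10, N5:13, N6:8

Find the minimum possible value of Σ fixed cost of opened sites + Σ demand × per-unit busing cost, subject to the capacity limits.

Open {#1, #3}; cheapest assignment that respects the capacities:
  #1 (cap 25, load 24): N2, N3, N4, N6 — cost 9×5 + 2×6 + 5×7 + 8×5 = 132
  #3 (cap 28, load 17): N1, N5 — cost 9×5 + 8×7 = 101
  Shipping 233, fixed 194 → total 427.
  Any other capacity-feasible assignment to {#1, #3} ships for at least 233.
Compare {#2, #3}: its best feasible assignment gives total 515.
Compare {#3, #4}: its best feasible assignment gives total 525.
Every other set of open sites that can feasibly serve all demand totals ≥ 515 even under its best assignment. Minimum: 427.

427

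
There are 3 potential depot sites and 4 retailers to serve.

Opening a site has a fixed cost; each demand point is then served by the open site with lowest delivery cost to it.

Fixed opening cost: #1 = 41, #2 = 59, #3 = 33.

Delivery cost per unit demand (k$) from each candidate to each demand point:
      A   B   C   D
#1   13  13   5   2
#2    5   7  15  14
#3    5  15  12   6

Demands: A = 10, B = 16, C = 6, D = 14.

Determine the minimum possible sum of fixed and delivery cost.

Open {#1, #2}: assign each demand point to its cheapest open site.
  A→#2 10×5=50, B→#2 16×7=112, C→#1 6×5=30, D→#1 14×2=28
  delivery cost 220, fixed 100 → total 320.
Compare {#1, #2, #3}: delivery cost 220 + fixed 133 = 353.
Compare {#1, #3}: delivery cost 316 + fixed 74 = 390.
Compare {#2, #3}: delivery cost 318 + fixed 92 = 410.
All other subsets cost ≥ 353. Minimum total cost: 320.

320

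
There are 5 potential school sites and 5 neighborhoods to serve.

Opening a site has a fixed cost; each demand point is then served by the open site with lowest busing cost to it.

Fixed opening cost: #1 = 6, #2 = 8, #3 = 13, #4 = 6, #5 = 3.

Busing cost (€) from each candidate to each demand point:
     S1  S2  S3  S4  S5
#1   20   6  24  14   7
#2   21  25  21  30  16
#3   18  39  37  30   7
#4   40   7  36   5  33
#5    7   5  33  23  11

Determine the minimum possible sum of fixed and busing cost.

63

Open {#1, #4, #5}: assign each demand point to its cheapest open site.
  S1→#5 7, S2→#5 5, S3→#1 24, S4→#4 5, S5→#1 7
  busing cost 48, fixed 15 → total 63.
Compare {#1, #5}: busing cost 57 + fixed 9 = 66.
Compare {#2, #4, #5}: busing cost 49 + fixed 17 = 66.
Compare {#1, #2, #4, #5}: busing cost 45 + fixed 23 = 68.
All other subsets cost ≥ 66. Minimum total cost: 63.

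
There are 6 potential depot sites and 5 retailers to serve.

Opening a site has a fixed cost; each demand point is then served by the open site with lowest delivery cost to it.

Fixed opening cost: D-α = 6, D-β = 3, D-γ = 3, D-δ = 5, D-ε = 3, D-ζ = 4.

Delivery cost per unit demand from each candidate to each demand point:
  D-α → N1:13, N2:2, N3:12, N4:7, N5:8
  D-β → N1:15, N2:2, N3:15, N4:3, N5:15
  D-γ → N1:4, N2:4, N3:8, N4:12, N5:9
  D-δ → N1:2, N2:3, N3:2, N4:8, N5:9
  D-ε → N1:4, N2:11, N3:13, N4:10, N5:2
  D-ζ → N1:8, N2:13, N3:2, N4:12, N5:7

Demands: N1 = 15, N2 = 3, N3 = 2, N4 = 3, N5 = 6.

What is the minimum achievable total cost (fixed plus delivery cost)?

Open {D-β, D-δ, D-ε}: assign each demand point to its cheapest open site.
  N1→D-δ 15×2=30, N2→D-β 3×2=6, N3→D-δ 2×2=4, N4→D-β 3×3=9, N5→D-ε 6×2=12
  delivery cost 61, fixed 11 → total 72.
Compare {D-β, D-γ, D-δ, D-ε}: delivery cost 61 + fixed 14 = 75.
Compare {D-β, D-δ, D-ε, D-ζ}: delivery cost 61 + fixed 15 = 76.
Compare {D-α, D-β, D-δ, D-ε}: delivery cost 61 + fixed 17 = 78.
All other subsets cost ≥ 75. Minimum total cost: 72.

72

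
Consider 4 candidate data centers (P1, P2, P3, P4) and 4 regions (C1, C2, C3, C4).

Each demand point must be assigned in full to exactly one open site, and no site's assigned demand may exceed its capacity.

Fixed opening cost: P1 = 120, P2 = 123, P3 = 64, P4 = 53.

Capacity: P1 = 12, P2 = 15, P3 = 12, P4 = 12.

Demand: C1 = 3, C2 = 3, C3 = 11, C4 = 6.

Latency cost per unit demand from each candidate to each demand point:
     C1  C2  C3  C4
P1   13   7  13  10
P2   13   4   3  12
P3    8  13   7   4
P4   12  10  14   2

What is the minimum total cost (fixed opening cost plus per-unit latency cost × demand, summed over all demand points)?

269

Open {P2, P4}; cheapest assignment that respects the capacities:
  P2 (cap 15, load 14): C2, C3 — cost 3×4 + 11×3 = 45
  P4 (cap 12, load 9): C1, C4 — cost 3×12 + 6×2 = 48
  Shipping 93, fixed 176 → total 269.
  Any other capacity-feasible assignment to {P2, P4} ships for at least 93.
Compare {P3, P4}: its best feasible assignment gives total 272.
Compare {P2, P3}: its best feasible assignment gives total 280.
Every other set of open sites that can feasibly serve all demand totals ≥ 272 even under its best assignment. Minimum: 269.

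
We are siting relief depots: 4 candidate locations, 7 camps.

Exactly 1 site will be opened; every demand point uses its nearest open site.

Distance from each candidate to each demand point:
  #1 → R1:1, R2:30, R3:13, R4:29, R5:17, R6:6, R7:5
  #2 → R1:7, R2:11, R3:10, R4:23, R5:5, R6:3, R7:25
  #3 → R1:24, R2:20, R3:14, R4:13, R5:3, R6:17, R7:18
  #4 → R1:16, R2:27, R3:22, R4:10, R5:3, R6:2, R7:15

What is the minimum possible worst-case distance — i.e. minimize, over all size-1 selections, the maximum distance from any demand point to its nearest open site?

24

Open {#3}.
  Farthest demand point is R1 at distance 24 (to #3); all others are ≤ 24.
With {#2} the worst case is 25.
With {#4} the worst case is 27.
No size-1 selection achieves below 24.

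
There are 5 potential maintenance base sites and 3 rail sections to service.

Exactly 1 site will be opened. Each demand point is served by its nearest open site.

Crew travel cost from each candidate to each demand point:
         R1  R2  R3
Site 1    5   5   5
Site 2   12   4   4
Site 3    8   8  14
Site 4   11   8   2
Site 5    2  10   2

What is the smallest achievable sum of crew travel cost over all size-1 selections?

Open {Site 5}.
  R1→Site 5 2, R2→Site 5 10, R3→Site 5 2  ⇒ total 14.
Compare {Site 1}: total 15.
Compare {Site 2}: total 20.
No size-1 selection does better; minimum is 14.

14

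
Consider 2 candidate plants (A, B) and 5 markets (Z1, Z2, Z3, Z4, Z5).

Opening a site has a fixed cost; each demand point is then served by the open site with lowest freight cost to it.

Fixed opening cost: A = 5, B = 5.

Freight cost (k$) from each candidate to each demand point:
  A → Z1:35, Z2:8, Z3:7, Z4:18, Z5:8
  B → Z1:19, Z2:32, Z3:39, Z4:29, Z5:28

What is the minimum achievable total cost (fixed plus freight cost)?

Open {A, B}: assign each demand point to its cheapest open site.
  Z1→B 19, Z2→A 8, Z3→A 7, Z4→A 18, Z5→A 8
  freight cost 60, fixed 10 → total 70.
Compare {A}: freight cost 76 + fixed 5 = 81.
Compare {B}: freight cost 147 + fixed 5 = 152.

70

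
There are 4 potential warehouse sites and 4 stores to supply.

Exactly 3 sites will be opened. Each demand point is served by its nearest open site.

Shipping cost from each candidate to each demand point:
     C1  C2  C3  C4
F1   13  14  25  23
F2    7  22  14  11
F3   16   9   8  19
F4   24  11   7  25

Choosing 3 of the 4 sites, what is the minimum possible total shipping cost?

34

Open {F2, F3, F4}.
  C1→F2 7, C2→F3 9, C3→F4 7, C4→F2 11  ⇒ total 34.
Compare {F1, F2, F3}: total 35.
Compare {F1, F2, F4}: total 36.
No size-3 selection does better; minimum is 34.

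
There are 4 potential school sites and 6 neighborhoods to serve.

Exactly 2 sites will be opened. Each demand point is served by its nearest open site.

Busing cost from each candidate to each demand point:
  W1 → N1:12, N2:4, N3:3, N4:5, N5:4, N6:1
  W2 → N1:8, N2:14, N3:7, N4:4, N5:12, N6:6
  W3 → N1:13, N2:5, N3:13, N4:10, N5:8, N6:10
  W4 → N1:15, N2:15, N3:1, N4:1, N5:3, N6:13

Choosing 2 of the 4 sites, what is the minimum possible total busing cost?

Open {W1, W4}.
  N1→W1 12, N2→W1 4, N3→W4 1, N4→W4 1, N5→W4 3, N6→W1 1  ⇒ total 22.
Compare {W1, W2}: total 24.
Compare {W1, W3}: total 29.
No size-2 selection does better; minimum is 22.

22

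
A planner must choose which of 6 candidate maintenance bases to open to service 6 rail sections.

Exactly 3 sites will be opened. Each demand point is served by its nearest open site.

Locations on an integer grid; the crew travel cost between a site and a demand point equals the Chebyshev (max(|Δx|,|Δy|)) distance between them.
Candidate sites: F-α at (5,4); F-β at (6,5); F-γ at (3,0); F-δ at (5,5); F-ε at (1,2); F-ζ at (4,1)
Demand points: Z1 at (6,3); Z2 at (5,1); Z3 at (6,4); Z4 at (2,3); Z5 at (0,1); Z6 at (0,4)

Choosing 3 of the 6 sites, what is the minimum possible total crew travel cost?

7

Open {F-α, F-ε, F-ζ}.
  Z1→F-α 1, Z2→F-ζ 1, Z3→F-α 1, Z4→F-ε 1, Z5→F-ε 1, Z6→F-ε 2  ⇒ total 7.
Compare {F-α, F-γ, F-ε}: total 8.
Compare {F-β, F-ε, F-ζ}: total 8.
No size-3 selection does better; minimum is 7.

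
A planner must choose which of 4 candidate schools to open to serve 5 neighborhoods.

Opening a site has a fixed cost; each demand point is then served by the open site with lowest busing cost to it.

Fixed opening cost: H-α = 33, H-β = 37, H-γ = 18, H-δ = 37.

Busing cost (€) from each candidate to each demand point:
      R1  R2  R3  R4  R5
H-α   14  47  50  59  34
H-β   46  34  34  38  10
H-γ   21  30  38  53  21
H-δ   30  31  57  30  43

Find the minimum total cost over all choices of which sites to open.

181

Open {H-γ}: assign each demand point to its cheapest open site.
  R1→H-γ 21, R2→H-γ 30, R3→H-γ 38, R4→H-γ 53, R5→H-γ 21
  busing cost 163, fixed 18 → total 181.
Compare {H-β, H-γ}: busing cost 133 + fixed 55 = 188.
Compare {H-γ, H-δ}: busing cost 140 + fixed 55 = 195.
Compare {H-β}: busing cost 162 + fixed 37 = 199.
All other subsets cost ≥ 188. Minimum total cost: 181.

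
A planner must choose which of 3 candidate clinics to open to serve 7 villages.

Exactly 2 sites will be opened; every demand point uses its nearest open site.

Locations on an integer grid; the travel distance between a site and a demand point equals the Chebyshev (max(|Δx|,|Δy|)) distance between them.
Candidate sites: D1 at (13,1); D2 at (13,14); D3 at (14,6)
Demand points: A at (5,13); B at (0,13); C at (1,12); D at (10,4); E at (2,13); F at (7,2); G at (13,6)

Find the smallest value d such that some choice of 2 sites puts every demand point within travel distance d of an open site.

Open {D1, D2}.
  Farthest demand point is B at travel distance 13 (to D1); all others are ≤ 13.
With {D1, D3} the worst case is 13.
With {D2, D3} the worst case is 13.
No size-2 selection achieves below 13.

13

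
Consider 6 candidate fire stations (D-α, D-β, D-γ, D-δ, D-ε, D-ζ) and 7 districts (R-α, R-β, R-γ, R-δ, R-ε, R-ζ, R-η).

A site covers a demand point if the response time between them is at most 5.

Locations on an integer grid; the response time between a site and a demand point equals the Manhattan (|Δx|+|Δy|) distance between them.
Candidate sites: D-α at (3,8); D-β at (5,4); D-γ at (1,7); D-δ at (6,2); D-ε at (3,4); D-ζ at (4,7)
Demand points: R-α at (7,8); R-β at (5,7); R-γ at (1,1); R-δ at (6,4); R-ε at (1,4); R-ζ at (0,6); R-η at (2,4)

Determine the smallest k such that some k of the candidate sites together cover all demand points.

Coverage sets (demand points within 5 of each site):
  D-α: {R-α, R-β, R-ζ, R-η}
  D-β: {R-β, R-δ, R-ε, R-η}
  D-γ: {R-β, R-ε, R-ζ, R-η}
  D-δ: {R-δ}
  D-ε: {R-β, R-γ, R-δ, R-ε, R-ζ, R-η}
  D-ζ: {R-α, R-β, R-δ, R-ζ, R-η}
No single site covers all 7 demand points.
But {D-α, D-ε} covers everything, so the minimum is 2.

2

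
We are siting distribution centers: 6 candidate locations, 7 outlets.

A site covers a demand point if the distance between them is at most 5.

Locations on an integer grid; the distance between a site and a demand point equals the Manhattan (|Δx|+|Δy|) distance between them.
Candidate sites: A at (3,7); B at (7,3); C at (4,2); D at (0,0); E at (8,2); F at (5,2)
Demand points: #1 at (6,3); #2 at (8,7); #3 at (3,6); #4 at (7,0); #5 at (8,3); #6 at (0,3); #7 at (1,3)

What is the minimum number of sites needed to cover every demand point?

2

Coverage sets (demand points within 5 of each site):
  A: {#2, #3}
  B: {#1, #2, #4, #5}
  C: {#1, #3, #4, #5, #6, #7}
  D: {#6, #7}
  E: {#1, #2, #4, #5}
  F: {#1, #4, #5, #7}
No single site covers all 7 demand points.
But {A, C} covers everything, so the minimum is 2.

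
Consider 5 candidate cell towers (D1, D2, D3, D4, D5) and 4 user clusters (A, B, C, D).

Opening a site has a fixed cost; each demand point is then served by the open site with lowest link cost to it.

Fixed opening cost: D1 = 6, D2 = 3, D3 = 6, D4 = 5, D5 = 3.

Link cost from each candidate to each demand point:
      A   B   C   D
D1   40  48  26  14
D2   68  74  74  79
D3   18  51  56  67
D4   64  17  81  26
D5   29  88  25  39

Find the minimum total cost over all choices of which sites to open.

92

Open {D1, D3, D4}: assign each demand point to its cheapest open site.
  A→D3 18, B→D4 17, C→D1 26, D→D1 14
  link cost 75, fixed 17 → total 92.
Compare {D1, D3, D4, D5}: link cost 74 + fixed 20 = 94.
Compare {D1, D2, D3, D4}: link cost 75 + fixed 20 = 95.
Compare {D1, D2, D3, D4, D5}: link cost 74 + fixed 23 = 97.
All other subsets cost ≥ 94. Minimum total cost: 92.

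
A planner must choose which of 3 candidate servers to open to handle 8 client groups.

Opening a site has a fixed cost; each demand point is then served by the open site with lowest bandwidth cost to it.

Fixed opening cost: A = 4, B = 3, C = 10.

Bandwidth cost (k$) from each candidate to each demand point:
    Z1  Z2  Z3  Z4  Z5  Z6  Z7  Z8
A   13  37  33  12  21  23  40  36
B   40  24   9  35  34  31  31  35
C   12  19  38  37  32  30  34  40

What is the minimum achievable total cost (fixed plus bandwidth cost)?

175

Open {A, B}: assign each demand point to its cheapest open site.
  Z1→A 13, Z2→B 24, Z3→B 9, Z4→A 12, Z5→A 21, Z6→A 23, Z7→B 31, Z8→B 35
  bandwidth cost 168, fixed 7 → total 175.
Compare {A, B, C}: bandwidth cost 162 + fixed 17 = 179.
Compare {A, C}: bandwidth cost 190 + fixed 14 = 204.
Compare {B, C}: bandwidth cost 203 + fixed 13 = 216.
All other subsets cost ≥ 179. Minimum total cost: 175.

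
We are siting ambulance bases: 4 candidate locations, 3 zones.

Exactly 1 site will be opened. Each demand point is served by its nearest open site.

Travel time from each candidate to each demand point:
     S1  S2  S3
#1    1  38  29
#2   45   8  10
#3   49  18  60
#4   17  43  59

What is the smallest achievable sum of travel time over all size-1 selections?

63

Open {#2}.
  S1→#2 45, S2→#2 8, S3→#2 10  ⇒ total 63.
Compare {#1}: total 68.
Compare {#4}: total 119.
No size-1 selection does better; minimum is 63.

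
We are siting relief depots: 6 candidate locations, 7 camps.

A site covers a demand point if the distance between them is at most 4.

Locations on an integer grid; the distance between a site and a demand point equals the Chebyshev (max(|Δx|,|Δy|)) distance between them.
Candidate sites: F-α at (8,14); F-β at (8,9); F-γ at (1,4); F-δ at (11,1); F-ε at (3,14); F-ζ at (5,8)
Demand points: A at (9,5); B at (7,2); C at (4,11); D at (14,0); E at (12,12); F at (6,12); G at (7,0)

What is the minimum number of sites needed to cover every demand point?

2

Coverage sets (demand points within 4 of each site):
  F-α: {C, E, F}
  F-β: {A, C, E, F}
  F-γ: {}
  F-δ: {A, B, D, G}
  F-ε: {C, F}
  F-ζ: {A, C, F}
No single site covers all 7 demand points.
But {F-α, F-δ} covers everything, so the minimum is 2.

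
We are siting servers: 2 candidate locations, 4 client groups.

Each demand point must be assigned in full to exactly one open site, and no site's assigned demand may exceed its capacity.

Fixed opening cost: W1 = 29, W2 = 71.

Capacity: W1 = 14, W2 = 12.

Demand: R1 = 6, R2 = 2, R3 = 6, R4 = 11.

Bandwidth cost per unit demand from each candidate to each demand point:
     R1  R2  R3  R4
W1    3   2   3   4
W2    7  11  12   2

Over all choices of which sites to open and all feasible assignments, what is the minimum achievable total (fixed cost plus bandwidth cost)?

162

Open {W1, W2}; cheapest assignment that respects the capacities:
  W1 (cap 14, load 14): R1, R2, R3 — cost 6×3 + 2×2 + 6×3 = 40
  W2 (cap 12, load 11): R4 — cost 11×2 = 22
  Shipping 62, fixed 100 → total 162.
  Any other capacity-feasible assignment to {W1, W2} ships for at least 62.
Total demand is 25 and no other set of sites has combined capacity ≥ 25, so {W1, W2} is the only feasible choice of open sites. Minimum: 162.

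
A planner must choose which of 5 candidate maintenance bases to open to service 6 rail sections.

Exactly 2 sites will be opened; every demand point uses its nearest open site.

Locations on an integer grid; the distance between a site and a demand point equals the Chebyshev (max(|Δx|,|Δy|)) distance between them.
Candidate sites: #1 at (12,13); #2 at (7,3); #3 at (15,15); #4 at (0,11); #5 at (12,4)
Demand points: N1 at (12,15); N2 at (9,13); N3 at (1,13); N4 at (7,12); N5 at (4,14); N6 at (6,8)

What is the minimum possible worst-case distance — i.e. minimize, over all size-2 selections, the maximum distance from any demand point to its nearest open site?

Open {#1, #4}.
  Farthest demand point is N6 at distance 6 (to #1); all others are ≤ 6.
With {#3, #4} the worst case is 7.
With {#1, #2} the worst case is 10.
No size-2 selection achieves below 6.

6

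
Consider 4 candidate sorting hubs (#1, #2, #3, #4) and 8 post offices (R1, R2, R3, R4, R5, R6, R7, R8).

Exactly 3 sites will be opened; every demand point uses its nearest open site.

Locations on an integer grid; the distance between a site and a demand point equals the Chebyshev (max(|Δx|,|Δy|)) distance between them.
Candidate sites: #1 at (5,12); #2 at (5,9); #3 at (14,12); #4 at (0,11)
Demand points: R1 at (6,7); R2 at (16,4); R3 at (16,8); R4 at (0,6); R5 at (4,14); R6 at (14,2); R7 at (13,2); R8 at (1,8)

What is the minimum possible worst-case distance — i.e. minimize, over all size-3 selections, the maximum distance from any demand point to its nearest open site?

9

Open {#1, #2, #3}.
  Farthest demand point is R6 at distance 9 (to #2); all others are ≤ 9.
With {#2, #3, #4} the worst case is 9.
With {#1, #3, #4} the worst case is 10.
No size-3 selection achieves below 9.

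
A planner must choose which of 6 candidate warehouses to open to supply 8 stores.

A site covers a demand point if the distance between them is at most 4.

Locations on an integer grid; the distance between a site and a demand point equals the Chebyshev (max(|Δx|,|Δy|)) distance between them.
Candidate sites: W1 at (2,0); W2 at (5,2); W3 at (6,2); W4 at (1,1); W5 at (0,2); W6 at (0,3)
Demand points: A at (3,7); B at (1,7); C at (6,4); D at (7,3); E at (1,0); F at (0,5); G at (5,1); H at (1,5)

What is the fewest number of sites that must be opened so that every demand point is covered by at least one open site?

Coverage sets (demand points within 4 of each site):
  W1: {C, E, G}
  W2: {C, D, E, G, H}
  W3: {C, D, G}
  W4: {E, F, G, H}
  W5: {E, F, H}
  W6: {A, B, E, F, H}
No single site covers all 8 demand points.
But {W2, W6} covers everything, so the minimum is 2.

2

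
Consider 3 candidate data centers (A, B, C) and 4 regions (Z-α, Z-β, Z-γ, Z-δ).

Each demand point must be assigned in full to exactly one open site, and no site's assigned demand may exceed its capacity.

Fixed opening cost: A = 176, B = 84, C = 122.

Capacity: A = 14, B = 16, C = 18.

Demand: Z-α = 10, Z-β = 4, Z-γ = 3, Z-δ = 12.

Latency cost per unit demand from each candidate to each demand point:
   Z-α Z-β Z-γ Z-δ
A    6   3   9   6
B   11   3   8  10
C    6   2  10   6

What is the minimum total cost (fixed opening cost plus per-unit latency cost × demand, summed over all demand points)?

Open {B, C}; cheapest assignment that respects the capacities:
  B (cap 16, load 15): Z-γ, Z-δ — cost 3×8 + 12×10 = 144
  C (cap 18, load 14): Z-α, Z-β — cost 10×6 + 4×2 = 68
  Shipping 212, fixed 206 → total 418.
  Any other capacity-feasible assignment to {B, C} ships for at least 212.
Compare {A, C}: its best feasible assignment gives total 465.
Compare {A, B}: its best feasible assignment gives total 476.
Every other set of open sites that can feasibly serve all demand totals ≥ 465 even under its best assignment. Minimum: 418.

418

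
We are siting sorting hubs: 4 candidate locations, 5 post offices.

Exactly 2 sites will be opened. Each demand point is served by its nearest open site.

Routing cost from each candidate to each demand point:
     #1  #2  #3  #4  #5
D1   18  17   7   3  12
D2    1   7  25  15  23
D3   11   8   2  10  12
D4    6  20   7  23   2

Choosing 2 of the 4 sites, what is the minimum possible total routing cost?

28

Open {D3, D4}.
  #1→D4 6, #2→D3 8, #3→D3 2, #4→D3 10, #5→D4 2  ⇒ total 28.
Compare {D1, D2}: total 30.
Compare {D2, D3}: total 32.
No size-2 selection does better; minimum is 28.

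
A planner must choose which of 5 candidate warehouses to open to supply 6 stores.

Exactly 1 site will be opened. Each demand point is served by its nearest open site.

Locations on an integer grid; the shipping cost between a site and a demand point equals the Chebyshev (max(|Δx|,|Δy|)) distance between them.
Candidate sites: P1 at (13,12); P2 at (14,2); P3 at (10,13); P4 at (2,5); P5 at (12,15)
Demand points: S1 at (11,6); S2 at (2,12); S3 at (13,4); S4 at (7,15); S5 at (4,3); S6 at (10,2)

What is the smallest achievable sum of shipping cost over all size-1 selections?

45

Open {P2}.
  S1→P2 4, S2→P2 12, S3→P2 2, S4→P2 13, S5→P2 10, S6→P2 4  ⇒ total 45.
Compare {P4}: total 47.
Compare {P3}: total 48.
No size-1 selection does better; minimum is 45.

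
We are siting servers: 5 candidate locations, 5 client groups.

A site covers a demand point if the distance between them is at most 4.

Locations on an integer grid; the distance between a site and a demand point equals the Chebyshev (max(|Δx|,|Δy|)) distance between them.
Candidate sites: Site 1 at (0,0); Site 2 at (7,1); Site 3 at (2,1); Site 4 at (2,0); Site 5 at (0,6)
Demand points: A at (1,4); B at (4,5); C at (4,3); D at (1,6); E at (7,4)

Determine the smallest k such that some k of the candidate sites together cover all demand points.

2

Coverage sets (demand points within 4 of each site):
  Site 1: {A, C}
  Site 2: {B, C, E}
  Site 3: {A, B, C}
  Site 4: {A, C}
  Site 5: {A, B, C, D}
No single site covers all 5 demand points.
But {Site 2, Site 5} covers everything, so the minimum is 2.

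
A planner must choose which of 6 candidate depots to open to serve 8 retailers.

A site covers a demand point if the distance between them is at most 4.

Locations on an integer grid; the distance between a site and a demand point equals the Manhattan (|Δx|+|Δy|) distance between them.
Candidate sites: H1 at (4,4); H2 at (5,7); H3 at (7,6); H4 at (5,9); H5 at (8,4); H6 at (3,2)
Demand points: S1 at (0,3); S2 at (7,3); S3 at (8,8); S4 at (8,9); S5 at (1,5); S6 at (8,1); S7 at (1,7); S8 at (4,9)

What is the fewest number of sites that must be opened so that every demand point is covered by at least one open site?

Coverage sets (demand points within 4 of each site):
  H1: {S2, S5}
  H2: {S3, S7, S8}
  H3: {S2, S3, S4}
  H4: {S3, S4, S8}
  H5: {S2, S3, S6}
  H6: {S1}
No 4 sites suffice: every size-4 union leaves at least one demand point uncovered.
But {H1, H2, H3, H5, H6} covers everything, so the minimum is 5.

5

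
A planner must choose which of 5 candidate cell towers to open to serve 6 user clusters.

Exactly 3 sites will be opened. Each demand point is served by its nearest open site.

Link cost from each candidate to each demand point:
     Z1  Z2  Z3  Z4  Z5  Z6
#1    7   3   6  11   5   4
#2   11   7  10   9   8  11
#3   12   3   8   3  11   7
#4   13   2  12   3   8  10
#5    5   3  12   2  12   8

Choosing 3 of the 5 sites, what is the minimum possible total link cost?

24

Open {#1, #4, #5}.
  Z1→#5 5, Z2→#4 2, Z3→#1 6, Z4→#5 2, Z5→#1 5, Z6→#1 4  ⇒ total 24.
Compare {#1, #2, #5}: total 25.
Compare {#1, #3, #5}: total 25.
No size-3 selection does better; minimum is 24.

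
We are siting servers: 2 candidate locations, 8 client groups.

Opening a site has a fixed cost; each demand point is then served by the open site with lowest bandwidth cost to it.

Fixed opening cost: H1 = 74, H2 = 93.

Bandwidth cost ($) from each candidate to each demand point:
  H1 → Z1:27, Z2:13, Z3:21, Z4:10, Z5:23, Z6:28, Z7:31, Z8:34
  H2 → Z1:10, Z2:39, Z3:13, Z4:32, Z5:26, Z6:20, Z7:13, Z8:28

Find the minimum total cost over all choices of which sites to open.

Open {H1}: assign each demand point to its cheapest open site.
  Z1→H1 27, Z2→H1 13, Z3→H1 21, Z4→H1 10, Z5→H1 23, Z6→H1 28, Z7→H1 31, Z8→H1 34
  bandwidth cost 187, fixed 74 → total 261.
Compare {H2}: bandwidth cost 181 + fixed 93 = 274.
Compare {H1, H2}: bandwidth cost 130 + fixed 167 = 297.

261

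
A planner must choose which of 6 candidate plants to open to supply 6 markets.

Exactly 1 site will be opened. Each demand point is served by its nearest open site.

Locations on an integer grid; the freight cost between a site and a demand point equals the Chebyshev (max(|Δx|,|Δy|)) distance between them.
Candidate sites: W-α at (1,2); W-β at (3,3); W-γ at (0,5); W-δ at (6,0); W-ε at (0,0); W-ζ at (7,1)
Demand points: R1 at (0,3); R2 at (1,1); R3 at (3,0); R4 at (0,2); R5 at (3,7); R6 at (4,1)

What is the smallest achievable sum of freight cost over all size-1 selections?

Open {W-α}.
  R1→W-α 1, R2→W-α 1, R3→W-α 2, R4→W-α 1, R5→W-α 5, R6→W-α 3  ⇒ total 13.
Compare {W-β}: total 17.
Compare {W-ε}: total 20.
No size-1 selection does better; minimum is 13.

13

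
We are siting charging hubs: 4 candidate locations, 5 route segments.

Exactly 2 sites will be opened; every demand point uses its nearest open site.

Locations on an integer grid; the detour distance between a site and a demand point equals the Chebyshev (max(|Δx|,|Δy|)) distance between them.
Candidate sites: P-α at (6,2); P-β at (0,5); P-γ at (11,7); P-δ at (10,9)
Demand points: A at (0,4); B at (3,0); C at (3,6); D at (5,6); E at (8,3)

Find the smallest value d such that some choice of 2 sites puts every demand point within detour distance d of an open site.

Open {P-α, P-β}.
  Farthest demand point is D at detour distance 4 (to P-α); all others are ≤ 4.
With {P-β, P-γ} the worst case is 5.
With {P-α, P-γ} the worst case is 6.
No size-2 selection achieves below 4.

4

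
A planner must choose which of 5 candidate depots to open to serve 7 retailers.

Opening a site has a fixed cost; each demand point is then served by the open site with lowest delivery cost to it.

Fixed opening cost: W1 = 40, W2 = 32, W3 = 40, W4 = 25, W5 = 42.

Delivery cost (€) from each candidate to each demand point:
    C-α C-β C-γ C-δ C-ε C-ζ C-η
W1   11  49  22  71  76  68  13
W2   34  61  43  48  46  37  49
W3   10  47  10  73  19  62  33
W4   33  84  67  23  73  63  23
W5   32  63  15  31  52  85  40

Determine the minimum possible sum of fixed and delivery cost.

259

Open {W3, W4}: assign each demand point to its cheapest open site.
  C-α→W3 10, C-β→W3 47, C-γ→W3 10, C-δ→W4 23, C-ε→W3 19, C-ζ→W3 62, C-η→W4 23
  delivery cost 194, fixed 65 → total 259.
Compare {W2, W3, W4}: delivery cost 169 + fixed 97 = 266.
Compare {W2, W3}: delivery cost 204 + fixed 72 = 276.
Compare {W1, W3, W4}: delivery cost 184 + fixed 105 = 289.
All other subsets cost ≥ 266. Minimum total cost: 259.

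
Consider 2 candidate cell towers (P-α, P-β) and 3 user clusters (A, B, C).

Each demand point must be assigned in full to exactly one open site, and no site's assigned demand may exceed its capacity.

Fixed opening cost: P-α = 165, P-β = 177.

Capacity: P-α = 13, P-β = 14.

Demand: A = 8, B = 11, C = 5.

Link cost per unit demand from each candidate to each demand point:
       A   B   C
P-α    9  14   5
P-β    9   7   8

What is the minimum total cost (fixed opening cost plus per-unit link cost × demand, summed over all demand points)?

516

Open {P-α, P-β}; cheapest assignment that respects the capacities:
  P-α (cap 13, load 13): A, C — cost 8×9 + 5×5 = 97
  P-β (cap 14, load 11): B — cost 11×7 = 77
  Shipping 174, fixed 342 → total 516.
  Any other capacity-feasible assignment to {P-α, P-β} ships for at least 174.
Total demand is 24 and no other set of sites has combined capacity ≥ 24, so {P-α, P-β} is the only feasible choice of open sites. Minimum: 516.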